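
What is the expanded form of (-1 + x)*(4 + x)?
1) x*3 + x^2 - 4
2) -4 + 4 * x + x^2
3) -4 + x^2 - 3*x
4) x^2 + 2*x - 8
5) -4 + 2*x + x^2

Expanding (-1 + x)*(4 + x):
= x*3 + x^2 - 4
1) x*3 + x^2 - 4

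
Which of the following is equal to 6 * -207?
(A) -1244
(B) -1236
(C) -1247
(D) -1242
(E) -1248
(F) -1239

6 * -207 = -1242
D) -1242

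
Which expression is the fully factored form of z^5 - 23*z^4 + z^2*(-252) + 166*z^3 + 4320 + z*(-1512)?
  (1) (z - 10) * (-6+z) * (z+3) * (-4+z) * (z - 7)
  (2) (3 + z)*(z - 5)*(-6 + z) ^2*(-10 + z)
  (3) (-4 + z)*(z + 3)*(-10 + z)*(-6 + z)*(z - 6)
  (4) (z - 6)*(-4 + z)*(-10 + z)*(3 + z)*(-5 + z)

We need to factor z^5 - 23*z^4 + z^2*(-252) + 166*z^3 + 4320 + z*(-1512).
The factored form is (-4 + z)*(z + 3)*(-10 + z)*(-6 + z)*(z - 6).
3) (-4 + z)*(z + 3)*(-10 + z)*(-6 + z)*(z - 6)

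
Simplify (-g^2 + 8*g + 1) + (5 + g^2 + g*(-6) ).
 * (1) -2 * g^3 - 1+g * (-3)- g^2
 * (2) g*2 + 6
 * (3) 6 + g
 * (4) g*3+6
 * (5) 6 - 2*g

Adding the polynomials and combining like terms:
(-g^2 + 8*g + 1) + (5 + g^2 + g*(-6))
= g*2 + 6
2) g*2 + 6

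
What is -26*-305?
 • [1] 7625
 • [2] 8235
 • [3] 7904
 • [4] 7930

-26 * -305 = 7930
4) 7930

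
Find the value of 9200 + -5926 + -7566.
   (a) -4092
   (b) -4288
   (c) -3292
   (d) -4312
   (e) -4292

First: 9200 + -5926 = 3274
Then: 3274 + -7566 = -4292
e) -4292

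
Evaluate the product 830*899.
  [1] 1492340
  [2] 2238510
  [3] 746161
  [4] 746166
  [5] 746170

830 * 899 = 746170
5) 746170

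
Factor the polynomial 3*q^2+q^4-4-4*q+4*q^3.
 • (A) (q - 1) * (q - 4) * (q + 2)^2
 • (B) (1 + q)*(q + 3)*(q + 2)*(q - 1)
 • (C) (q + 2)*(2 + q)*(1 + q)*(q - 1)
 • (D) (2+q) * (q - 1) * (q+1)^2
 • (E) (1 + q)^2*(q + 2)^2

We need to factor 3*q^2+q^4-4-4*q+4*q^3.
The factored form is (q + 2)*(2 + q)*(1 + q)*(q - 1).
C) (q + 2)*(2 + q)*(1 + q)*(q - 1)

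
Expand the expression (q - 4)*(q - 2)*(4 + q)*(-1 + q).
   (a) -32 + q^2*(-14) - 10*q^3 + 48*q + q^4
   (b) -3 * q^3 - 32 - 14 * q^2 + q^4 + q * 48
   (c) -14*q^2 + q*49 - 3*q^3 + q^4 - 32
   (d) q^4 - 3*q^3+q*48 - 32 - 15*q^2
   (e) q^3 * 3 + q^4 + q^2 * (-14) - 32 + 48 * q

Expanding (q - 4)*(q - 2)*(4 + q)*(-1 + q):
= -3 * q^3 - 32 - 14 * q^2 + q^4 + q * 48
b) -3 * q^3 - 32 - 14 * q^2 + q^4 + q * 48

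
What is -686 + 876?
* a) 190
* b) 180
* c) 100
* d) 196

-686 + 876 = 190
a) 190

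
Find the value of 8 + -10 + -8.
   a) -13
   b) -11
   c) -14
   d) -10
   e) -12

First: 8 + -10 = -2
Then: -2 + -8 = -10
d) -10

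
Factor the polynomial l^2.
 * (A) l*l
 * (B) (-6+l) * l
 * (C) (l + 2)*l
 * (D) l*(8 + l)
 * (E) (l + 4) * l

We need to factor l^2.
The factored form is l*l.
A) l*l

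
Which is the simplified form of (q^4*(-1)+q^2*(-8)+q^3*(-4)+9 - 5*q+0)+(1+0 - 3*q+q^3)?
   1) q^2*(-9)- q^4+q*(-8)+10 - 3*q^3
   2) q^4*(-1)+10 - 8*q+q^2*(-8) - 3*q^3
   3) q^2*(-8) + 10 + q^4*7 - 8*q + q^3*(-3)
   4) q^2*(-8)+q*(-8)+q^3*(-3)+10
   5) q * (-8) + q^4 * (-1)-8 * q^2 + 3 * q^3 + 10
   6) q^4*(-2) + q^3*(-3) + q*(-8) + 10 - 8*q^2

Adding the polynomials and combining like terms:
(q^4*(-1) + q^2*(-8) + q^3*(-4) + 9 - 5*q + 0) + (1 + 0 - 3*q + q^3)
= q^4*(-1)+10 - 8*q+q^2*(-8) - 3*q^3
2) q^4*(-1)+10 - 8*q+q^2*(-8) - 3*q^3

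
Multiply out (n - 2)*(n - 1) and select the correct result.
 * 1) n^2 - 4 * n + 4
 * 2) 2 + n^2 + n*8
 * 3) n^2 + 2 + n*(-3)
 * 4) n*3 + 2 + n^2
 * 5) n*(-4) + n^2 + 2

Expanding (n - 2)*(n - 1):
= n^2 + 2 + n*(-3)
3) n^2 + 2 + n*(-3)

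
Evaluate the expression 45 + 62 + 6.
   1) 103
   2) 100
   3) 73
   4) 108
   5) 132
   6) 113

First: 45 + 62 = 107
Then: 107 + 6 = 113
6) 113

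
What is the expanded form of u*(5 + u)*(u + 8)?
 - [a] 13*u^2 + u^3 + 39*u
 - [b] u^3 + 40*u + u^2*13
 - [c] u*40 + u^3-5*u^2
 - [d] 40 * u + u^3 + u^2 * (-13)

Expanding u*(5 + u)*(u + 8):
= u^3 + 40*u + u^2*13
b) u^3 + 40*u + u^2*13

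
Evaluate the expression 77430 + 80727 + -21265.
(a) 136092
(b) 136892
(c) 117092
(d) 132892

First: 77430 + 80727 = 158157
Then: 158157 + -21265 = 136892
b) 136892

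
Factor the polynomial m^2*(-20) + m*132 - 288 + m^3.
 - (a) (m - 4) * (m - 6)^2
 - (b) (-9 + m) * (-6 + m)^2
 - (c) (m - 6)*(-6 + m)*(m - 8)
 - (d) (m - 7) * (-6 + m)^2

We need to factor m^2*(-20) + m*132 - 288 + m^3.
The factored form is (m - 6)*(-6 + m)*(m - 8).
c) (m - 6)*(-6 + m)*(m - 8)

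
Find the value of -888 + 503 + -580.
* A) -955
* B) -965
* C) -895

First: -888 + 503 = -385
Then: -385 + -580 = -965
B) -965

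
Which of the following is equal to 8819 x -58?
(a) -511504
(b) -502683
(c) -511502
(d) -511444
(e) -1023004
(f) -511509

8819 * -58 = -511502
c) -511502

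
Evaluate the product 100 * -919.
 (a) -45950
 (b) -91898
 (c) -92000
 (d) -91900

100 * -919 = -91900
d) -91900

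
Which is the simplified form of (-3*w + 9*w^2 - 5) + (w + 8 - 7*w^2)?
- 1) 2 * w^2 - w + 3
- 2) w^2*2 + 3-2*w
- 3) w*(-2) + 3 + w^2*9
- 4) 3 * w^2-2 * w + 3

Adding the polynomials and combining like terms:
(-3*w + 9*w^2 - 5) + (w + 8 - 7*w^2)
= w^2*2 + 3-2*w
2) w^2*2 + 3-2*w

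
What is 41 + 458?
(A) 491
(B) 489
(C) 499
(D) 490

41 + 458 = 499
C) 499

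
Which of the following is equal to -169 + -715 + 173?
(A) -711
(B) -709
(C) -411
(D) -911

First: -169 + -715 = -884
Then: -884 + 173 = -711
A) -711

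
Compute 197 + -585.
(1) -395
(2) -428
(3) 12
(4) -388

197 + -585 = -388
4) -388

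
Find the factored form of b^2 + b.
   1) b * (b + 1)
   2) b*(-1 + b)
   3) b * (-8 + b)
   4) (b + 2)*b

We need to factor b^2 + b.
The factored form is b * (b + 1).
1) b * (b + 1)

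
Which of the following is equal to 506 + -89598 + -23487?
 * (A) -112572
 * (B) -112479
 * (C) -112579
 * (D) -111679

First: 506 + -89598 = -89092
Then: -89092 + -23487 = -112579
C) -112579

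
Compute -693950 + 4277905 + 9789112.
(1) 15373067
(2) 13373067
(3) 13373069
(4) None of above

First: -693950 + 4277905 = 3583955
Then: 3583955 + 9789112 = 13373067
2) 13373067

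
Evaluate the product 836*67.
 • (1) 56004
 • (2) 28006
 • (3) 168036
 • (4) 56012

836 * 67 = 56012
4) 56012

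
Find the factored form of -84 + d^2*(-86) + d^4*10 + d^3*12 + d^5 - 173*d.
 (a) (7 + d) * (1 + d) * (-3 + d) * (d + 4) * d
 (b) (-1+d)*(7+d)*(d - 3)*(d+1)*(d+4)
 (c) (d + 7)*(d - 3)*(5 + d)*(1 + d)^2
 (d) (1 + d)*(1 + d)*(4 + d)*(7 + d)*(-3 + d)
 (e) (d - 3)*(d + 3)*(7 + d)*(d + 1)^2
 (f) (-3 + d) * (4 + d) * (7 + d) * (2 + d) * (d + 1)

We need to factor -84 + d^2*(-86) + d^4*10 + d^3*12 + d^5 - 173*d.
The factored form is (1 + d)*(1 + d)*(4 + d)*(7 + d)*(-3 + d).
d) (1 + d)*(1 + d)*(4 + d)*(7 + d)*(-3 + d)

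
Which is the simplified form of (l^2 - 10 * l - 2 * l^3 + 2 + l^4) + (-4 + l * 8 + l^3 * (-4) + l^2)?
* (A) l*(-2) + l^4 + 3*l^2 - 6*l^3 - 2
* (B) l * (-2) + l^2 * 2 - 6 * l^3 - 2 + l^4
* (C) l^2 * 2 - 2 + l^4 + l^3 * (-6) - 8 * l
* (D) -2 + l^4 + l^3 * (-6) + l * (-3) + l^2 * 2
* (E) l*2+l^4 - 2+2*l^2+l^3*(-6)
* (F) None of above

Adding the polynomials and combining like terms:
(l^2 - 10*l - 2*l^3 + 2 + l^4) + (-4 + l*8 + l^3*(-4) + l^2)
= l * (-2) + l^2 * 2 - 6 * l^3 - 2 + l^4
B) l * (-2) + l^2 * 2 - 6 * l^3 - 2 + l^4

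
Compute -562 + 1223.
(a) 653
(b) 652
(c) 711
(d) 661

-562 + 1223 = 661
d) 661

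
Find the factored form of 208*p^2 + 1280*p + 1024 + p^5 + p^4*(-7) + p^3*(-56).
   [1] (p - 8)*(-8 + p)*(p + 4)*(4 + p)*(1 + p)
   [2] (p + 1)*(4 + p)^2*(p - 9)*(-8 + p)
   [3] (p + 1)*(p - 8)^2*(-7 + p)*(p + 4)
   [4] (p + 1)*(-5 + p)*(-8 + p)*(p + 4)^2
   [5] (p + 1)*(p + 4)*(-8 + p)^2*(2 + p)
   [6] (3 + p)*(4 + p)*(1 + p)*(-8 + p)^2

We need to factor 208*p^2 + 1280*p + 1024 + p^5 + p^4*(-7) + p^3*(-56).
The factored form is (p - 8)*(-8 + p)*(p + 4)*(4 + p)*(1 + p).
1) (p - 8)*(-8 + p)*(p + 4)*(4 + p)*(1 + p)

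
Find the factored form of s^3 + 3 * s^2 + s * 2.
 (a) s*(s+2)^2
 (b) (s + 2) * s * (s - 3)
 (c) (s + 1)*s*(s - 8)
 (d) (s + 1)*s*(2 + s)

We need to factor s^3 + 3 * s^2 + s * 2.
The factored form is (s + 1)*s*(2 + s).
d) (s + 1)*s*(2 + s)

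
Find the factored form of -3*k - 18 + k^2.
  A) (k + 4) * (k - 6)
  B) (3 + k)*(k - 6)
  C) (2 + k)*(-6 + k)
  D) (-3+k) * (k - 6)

We need to factor -3*k - 18 + k^2.
The factored form is (3 + k)*(k - 6).
B) (3 + k)*(k - 6)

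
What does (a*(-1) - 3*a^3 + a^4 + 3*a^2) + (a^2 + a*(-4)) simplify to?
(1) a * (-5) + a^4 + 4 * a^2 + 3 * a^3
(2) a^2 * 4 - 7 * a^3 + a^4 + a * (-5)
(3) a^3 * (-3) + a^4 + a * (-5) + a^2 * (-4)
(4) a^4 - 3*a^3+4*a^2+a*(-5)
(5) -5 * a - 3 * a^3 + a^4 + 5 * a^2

Adding the polynomials and combining like terms:
(a*(-1) - 3*a^3 + a^4 + 3*a^2) + (a^2 + a*(-4))
= a^4 - 3*a^3+4*a^2+a*(-5)
4) a^4 - 3*a^3+4*a^2+a*(-5)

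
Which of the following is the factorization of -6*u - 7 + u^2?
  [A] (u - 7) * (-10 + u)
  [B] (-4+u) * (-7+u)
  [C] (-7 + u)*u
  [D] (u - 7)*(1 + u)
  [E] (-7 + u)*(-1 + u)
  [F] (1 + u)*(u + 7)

We need to factor -6*u - 7 + u^2.
The factored form is (u - 7)*(1 + u).
D) (u - 7)*(1 + u)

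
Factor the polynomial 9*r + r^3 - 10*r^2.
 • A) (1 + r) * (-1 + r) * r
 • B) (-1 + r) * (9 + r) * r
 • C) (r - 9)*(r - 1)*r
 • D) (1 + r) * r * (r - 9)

We need to factor 9*r + r^3 - 10*r^2.
The factored form is (r - 9)*(r - 1)*r.
C) (r - 9)*(r - 1)*r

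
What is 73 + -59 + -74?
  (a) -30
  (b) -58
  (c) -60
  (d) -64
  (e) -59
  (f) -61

First: 73 + -59 = 14
Then: 14 + -74 = -60
c) -60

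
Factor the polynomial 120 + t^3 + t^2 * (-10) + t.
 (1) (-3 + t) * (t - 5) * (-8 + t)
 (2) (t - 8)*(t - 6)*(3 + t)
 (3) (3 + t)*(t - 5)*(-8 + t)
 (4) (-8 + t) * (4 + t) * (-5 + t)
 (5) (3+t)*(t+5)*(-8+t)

We need to factor 120 + t^3 + t^2 * (-10) + t.
The factored form is (3 + t)*(t - 5)*(-8 + t).
3) (3 + t)*(t - 5)*(-8 + t)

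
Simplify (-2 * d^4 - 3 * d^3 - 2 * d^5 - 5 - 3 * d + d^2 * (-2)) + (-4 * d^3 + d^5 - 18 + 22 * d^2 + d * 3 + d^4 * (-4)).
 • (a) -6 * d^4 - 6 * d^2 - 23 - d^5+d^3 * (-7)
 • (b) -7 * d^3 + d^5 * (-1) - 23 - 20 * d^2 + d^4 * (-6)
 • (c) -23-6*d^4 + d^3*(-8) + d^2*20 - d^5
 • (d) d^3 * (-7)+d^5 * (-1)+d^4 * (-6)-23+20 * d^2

Adding the polynomials and combining like terms:
(-2*d^4 - 3*d^3 - 2*d^5 - 5 - 3*d + d^2*(-2)) + (-4*d^3 + d^5 - 18 + 22*d^2 + d*3 + d^4*(-4))
= d^3 * (-7)+d^5 * (-1)+d^4 * (-6)-23+20 * d^2
d) d^3 * (-7)+d^5 * (-1)+d^4 * (-6)-23+20 * d^2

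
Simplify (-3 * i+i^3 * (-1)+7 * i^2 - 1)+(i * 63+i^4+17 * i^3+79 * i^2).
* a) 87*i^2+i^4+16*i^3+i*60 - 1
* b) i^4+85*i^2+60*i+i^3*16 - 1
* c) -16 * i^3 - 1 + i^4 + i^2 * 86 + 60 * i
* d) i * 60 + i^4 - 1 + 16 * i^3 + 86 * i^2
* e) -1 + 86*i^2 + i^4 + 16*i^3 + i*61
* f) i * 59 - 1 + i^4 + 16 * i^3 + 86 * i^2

Adding the polynomials and combining like terms:
(-3*i + i^3*(-1) + 7*i^2 - 1) + (i*63 + i^4 + 17*i^3 + 79*i^2)
= i * 60 + i^4 - 1 + 16 * i^3 + 86 * i^2
d) i * 60 + i^4 - 1 + 16 * i^3 + 86 * i^2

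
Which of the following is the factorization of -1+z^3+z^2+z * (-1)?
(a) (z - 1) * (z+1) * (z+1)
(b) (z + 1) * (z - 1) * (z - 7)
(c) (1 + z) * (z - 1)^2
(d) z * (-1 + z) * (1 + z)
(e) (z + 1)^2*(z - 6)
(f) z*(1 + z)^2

We need to factor -1+z^3+z^2+z * (-1).
The factored form is (z - 1) * (z+1) * (z+1).
a) (z - 1) * (z+1) * (z+1)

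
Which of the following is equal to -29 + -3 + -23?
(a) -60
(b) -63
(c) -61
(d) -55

First: -29 + -3 = -32
Then: -32 + -23 = -55
d) -55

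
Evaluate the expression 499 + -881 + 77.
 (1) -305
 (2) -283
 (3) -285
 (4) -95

First: 499 + -881 = -382
Then: -382 + 77 = -305
1) -305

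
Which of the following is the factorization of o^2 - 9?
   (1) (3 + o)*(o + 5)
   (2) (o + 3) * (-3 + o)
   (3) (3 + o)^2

We need to factor o^2 - 9.
The factored form is (o + 3) * (-3 + o).
2) (o + 3) * (-3 + o)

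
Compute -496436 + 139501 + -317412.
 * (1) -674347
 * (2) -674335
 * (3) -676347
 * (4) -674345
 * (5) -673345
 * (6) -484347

First: -496436 + 139501 = -356935
Then: -356935 + -317412 = -674347
1) -674347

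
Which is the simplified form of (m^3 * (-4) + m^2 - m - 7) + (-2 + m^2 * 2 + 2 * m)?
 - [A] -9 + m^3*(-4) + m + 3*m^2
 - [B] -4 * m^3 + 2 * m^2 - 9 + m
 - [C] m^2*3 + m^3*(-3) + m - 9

Adding the polynomials and combining like terms:
(m^3*(-4) + m^2 - m - 7) + (-2 + m^2*2 + 2*m)
= -9 + m^3*(-4) + m + 3*m^2
A) -9 + m^3*(-4) + m + 3*m^2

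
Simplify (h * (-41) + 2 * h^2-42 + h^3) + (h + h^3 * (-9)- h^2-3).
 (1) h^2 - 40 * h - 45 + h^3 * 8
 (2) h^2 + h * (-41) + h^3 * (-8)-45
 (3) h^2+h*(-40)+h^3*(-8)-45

Adding the polynomials and combining like terms:
(h*(-41) + 2*h^2 - 42 + h^3) + (h + h^3*(-9) - h^2 - 3)
= h^2+h*(-40)+h^3*(-8)-45
3) h^2+h*(-40)+h^3*(-8)-45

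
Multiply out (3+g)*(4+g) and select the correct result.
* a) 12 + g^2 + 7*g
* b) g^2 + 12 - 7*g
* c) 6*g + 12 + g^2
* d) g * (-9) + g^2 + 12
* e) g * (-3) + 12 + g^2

Expanding (3+g)*(4+g):
= 12 + g^2 + 7*g
a) 12 + g^2 + 7*g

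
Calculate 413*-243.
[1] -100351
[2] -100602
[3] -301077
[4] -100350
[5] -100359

413 * -243 = -100359
5) -100359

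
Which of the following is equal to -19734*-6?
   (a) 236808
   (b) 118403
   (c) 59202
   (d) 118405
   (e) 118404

-19734 * -6 = 118404
e) 118404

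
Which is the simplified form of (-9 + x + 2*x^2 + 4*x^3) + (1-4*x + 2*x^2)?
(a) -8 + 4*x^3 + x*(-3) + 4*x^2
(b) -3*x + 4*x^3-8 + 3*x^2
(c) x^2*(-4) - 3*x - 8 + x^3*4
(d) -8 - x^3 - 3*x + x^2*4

Adding the polynomials and combining like terms:
(-9 + x + 2*x^2 + 4*x^3) + (1 - 4*x + 2*x^2)
= -8 + 4*x^3 + x*(-3) + 4*x^2
a) -8 + 4*x^3 + x*(-3) + 4*x^2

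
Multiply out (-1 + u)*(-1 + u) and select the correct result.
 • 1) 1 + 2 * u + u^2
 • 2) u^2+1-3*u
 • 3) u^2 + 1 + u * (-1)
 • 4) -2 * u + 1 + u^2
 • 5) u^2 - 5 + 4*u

Expanding (-1 + u)*(-1 + u):
= -2 * u + 1 + u^2
4) -2 * u + 1 + u^2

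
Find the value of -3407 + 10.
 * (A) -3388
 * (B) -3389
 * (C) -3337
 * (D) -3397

-3407 + 10 = -3397
D) -3397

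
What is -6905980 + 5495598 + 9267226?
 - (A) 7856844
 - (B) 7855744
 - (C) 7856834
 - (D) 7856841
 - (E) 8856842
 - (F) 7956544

First: -6905980 + 5495598 = -1410382
Then: -1410382 + 9267226 = 7856844
A) 7856844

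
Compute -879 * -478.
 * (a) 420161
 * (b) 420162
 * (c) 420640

-879 * -478 = 420162
b) 420162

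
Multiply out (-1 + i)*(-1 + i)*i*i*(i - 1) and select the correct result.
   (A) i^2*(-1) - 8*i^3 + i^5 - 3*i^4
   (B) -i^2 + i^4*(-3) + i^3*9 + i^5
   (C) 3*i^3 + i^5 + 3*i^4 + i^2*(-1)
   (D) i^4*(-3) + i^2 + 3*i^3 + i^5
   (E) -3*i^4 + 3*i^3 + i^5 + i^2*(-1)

Expanding (-1 + i)*(-1 + i)*i*i*(i - 1):
= -3*i^4 + 3*i^3 + i^5 + i^2*(-1)
E) -3*i^4 + 3*i^3 + i^5 + i^2*(-1)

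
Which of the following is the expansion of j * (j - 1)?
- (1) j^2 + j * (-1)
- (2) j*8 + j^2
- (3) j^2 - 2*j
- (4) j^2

Expanding j * (j - 1):
= j^2 + j * (-1)
1) j^2 + j * (-1)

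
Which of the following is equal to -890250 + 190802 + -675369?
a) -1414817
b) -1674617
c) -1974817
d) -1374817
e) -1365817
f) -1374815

First: -890250 + 190802 = -699448
Then: -699448 + -675369 = -1374817
d) -1374817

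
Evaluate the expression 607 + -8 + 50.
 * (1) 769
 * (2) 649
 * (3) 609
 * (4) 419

First: 607 + -8 = 599
Then: 599 + 50 = 649
2) 649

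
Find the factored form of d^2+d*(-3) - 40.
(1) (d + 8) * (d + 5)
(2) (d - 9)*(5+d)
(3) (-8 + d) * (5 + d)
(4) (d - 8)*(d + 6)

We need to factor d^2+d*(-3) - 40.
The factored form is (-8 + d) * (5 + d).
3) (-8 + d) * (5 + d)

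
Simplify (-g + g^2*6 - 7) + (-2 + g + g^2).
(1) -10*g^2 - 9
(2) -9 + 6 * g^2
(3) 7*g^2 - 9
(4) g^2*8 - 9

Adding the polynomials and combining like terms:
(-g + g^2*6 - 7) + (-2 + g + g^2)
= 7*g^2 - 9
3) 7*g^2 - 9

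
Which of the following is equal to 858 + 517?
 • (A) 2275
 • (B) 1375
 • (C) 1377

858 + 517 = 1375
B) 1375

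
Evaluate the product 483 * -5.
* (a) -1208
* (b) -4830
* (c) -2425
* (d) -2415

483 * -5 = -2415
d) -2415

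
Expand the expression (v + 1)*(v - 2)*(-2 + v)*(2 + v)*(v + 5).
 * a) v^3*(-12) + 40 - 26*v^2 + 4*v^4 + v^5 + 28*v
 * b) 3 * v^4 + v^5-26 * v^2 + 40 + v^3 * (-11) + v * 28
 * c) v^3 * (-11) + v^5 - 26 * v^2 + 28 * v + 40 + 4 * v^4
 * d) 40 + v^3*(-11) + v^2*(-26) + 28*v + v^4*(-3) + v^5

Expanding (v + 1)*(v - 2)*(-2 + v)*(2 + v)*(v + 5):
= v^3 * (-11) + v^5 - 26 * v^2 + 28 * v + 40 + 4 * v^4
c) v^3 * (-11) + v^5 - 26 * v^2 + 28 * v + 40 + 4 * v^4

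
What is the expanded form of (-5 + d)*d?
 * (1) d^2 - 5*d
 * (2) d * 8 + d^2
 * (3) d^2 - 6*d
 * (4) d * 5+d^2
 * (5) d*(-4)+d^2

Expanding (-5 + d)*d:
= d^2 - 5*d
1) d^2 - 5*d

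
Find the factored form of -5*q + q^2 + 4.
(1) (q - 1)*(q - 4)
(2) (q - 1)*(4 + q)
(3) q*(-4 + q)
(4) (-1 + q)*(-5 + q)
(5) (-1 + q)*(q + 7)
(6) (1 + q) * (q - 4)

We need to factor -5*q + q^2 + 4.
The factored form is (q - 1)*(q - 4).
1) (q - 1)*(q - 4)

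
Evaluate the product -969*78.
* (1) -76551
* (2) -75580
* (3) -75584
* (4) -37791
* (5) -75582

-969 * 78 = -75582
5) -75582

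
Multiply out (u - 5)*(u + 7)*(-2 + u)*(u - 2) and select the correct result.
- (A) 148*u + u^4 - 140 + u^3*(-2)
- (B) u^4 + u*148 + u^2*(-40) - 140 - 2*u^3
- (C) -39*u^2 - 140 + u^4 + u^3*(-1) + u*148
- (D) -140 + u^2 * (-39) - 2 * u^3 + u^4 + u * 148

Expanding (u - 5)*(u + 7)*(-2 + u)*(u - 2):
= -140 + u^2 * (-39) - 2 * u^3 + u^4 + u * 148
D) -140 + u^2 * (-39) - 2 * u^3 + u^4 + u * 148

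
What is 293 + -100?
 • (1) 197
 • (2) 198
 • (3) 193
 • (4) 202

293 + -100 = 193
3) 193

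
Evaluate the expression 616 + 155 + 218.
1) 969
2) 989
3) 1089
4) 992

First: 616 + 155 = 771
Then: 771 + 218 = 989
2) 989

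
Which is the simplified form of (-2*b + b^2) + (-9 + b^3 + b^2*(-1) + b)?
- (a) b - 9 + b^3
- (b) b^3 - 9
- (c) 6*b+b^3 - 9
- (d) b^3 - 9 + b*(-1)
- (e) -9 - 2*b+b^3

Adding the polynomials and combining like terms:
(-2*b + b^2) + (-9 + b^3 + b^2*(-1) + b)
= b^3 - 9 + b*(-1)
d) b^3 - 9 + b*(-1)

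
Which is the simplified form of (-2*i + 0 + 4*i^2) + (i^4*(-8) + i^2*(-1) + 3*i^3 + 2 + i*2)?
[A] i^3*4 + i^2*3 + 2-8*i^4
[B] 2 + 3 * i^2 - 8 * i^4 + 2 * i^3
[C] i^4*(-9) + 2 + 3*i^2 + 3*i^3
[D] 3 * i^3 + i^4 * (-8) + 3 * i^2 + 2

Adding the polynomials and combining like terms:
(-2*i + 0 + 4*i^2) + (i^4*(-8) + i^2*(-1) + 3*i^3 + 2 + i*2)
= 3 * i^3 + i^4 * (-8) + 3 * i^2 + 2
D) 3 * i^3 + i^4 * (-8) + 3 * i^2 + 2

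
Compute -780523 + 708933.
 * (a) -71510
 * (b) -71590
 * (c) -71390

-780523 + 708933 = -71590
b) -71590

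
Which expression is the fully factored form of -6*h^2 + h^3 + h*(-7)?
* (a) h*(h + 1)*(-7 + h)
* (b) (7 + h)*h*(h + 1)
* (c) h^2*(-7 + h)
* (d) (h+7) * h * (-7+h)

We need to factor -6*h^2 + h^3 + h*(-7).
The factored form is h*(h + 1)*(-7 + h).
a) h*(h + 1)*(-7 + h)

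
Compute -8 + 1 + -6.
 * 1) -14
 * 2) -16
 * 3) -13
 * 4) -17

First: -8 + 1 = -7
Then: -7 + -6 = -13
3) -13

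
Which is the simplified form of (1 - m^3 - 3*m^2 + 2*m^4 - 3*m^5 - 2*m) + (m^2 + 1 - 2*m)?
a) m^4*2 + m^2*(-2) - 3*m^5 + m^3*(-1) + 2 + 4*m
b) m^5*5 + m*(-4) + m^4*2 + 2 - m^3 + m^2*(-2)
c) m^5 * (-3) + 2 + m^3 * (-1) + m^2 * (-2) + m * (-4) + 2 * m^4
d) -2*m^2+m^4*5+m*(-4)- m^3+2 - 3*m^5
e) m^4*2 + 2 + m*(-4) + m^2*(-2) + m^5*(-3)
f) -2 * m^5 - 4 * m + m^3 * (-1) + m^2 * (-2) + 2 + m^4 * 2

Adding the polynomials and combining like terms:
(1 - m^3 - 3*m^2 + 2*m^4 - 3*m^5 - 2*m) + (m^2 + 1 - 2*m)
= m^5 * (-3) + 2 + m^3 * (-1) + m^2 * (-2) + m * (-4) + 2 * m^4
c) m^5 * (-3) + 2 + m^3 * (-1) + m^2 * (-2) + m * (-4) + 2 * m^4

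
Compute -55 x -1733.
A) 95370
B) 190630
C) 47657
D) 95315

-55 * -1733 = 95315
D) 95315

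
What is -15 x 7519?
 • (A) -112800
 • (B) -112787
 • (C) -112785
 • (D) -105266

-15 * 7519 = -112785
C) -112785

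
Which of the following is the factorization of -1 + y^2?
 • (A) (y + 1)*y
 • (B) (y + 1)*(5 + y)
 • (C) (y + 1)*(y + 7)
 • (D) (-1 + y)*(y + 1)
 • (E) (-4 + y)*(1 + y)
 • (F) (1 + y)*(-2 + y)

We need to factor -1 + y^2.
The factored form is (-1 + y)*(y + 1).
D) (-1 + y)*(y + 1)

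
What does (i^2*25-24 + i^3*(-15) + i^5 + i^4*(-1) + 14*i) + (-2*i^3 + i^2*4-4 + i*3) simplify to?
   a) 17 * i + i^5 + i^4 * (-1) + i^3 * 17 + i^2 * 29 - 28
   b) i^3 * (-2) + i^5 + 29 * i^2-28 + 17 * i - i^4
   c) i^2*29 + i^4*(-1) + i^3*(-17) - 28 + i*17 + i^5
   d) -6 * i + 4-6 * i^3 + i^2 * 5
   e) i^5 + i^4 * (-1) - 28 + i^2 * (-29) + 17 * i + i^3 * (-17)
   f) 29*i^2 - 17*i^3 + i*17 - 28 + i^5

Adding the polynomials and combining like terms:
(i^2*25 - 24 + i^3*(-15) + i^5 + i^4*(-1) + 14*i) + (-2*i^3 + i^2*4 - 4 + i*3)
= i^2*29 + i^4*(-1) + i^3*(-17) - 28 + i*17 + i^5
c) i^2*29 + i^4*(-1) + i^3*(-17) - 28 + i*17 + i^5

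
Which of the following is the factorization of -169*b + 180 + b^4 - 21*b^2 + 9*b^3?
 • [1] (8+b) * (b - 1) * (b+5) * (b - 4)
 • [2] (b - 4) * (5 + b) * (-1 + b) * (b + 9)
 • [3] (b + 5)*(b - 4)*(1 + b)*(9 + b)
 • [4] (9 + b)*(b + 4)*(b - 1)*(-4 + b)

We need to factor -169*b + 180 + b^4 - 21*b^2 + 9*b^3.
The factored form is (b - 4) * (5 + b) * (-1 + b) * (b + 9).
2) (b - 4) * (5 + b) * (-1 + b) * (b + 9)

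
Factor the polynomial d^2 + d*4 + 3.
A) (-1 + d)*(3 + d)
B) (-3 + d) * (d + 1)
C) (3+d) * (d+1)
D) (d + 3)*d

We need to factor d^2 + d*4 + 3.
The factored form is (3+d) * (d+1).
C) (3+d) * (d+1)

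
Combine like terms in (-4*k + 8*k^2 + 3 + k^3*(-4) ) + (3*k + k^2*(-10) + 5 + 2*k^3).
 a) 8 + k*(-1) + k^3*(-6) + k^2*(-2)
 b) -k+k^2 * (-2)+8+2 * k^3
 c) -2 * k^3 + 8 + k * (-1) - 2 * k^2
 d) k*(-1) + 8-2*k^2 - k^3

Adding the polynomials and combining like terms:
(-4*k + 8*k^2 + 3 + k^3*(-4)) + (3*k + k^2*(-10) + 5 + 2*k^3)
= -2 * k^3 + 8 + k * (-1) - 2 * k^2
c) -2 * k^3 + 8 + k * (-1) - 2 * k^2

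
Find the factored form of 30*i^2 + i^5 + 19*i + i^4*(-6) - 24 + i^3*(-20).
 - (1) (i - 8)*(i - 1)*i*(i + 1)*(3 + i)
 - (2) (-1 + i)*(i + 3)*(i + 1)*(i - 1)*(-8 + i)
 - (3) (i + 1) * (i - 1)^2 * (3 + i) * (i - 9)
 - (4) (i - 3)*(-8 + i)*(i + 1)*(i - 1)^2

We need to factor 30*i^2 + i^5 + 19*i + i^4*(-6) - 24 + i^3*(-20).
The factored form is (-1 + i)*(i + 3)*(i + 1)*(i - 1)*(-8 + i).
2) (-1 + i)*(i + 3)*(i + 1)*(i - 1)*(-8 + i)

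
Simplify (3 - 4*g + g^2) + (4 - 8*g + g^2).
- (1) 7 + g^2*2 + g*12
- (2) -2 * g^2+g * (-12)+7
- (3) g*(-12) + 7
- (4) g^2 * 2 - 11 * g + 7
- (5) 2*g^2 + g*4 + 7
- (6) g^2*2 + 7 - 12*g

Adding the polynomials and combining like terms:
(3 - 4*g + g^2) + (4 - 8*g + g^2)
= g^2*2 + 7 - 12*g
6) g^2*2 + 7 - 12*g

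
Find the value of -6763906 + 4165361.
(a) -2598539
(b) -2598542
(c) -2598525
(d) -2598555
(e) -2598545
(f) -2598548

-6763906 + 4165361 = -2598545
e) -2598545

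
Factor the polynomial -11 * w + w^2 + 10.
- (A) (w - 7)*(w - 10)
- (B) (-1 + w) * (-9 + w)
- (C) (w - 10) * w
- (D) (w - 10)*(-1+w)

We need to factor -11 * w + w^2 + 10.
The factored form is (w - 10)*(-1+w).
D) (w - 10)*(-1+w)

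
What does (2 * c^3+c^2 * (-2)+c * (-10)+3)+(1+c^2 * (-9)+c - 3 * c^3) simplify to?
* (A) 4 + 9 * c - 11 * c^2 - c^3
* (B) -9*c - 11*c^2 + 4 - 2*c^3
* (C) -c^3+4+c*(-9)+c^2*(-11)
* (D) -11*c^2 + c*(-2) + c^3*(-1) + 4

Adding the polynomials and combining like terms:
(2*c^3 + c^2*(-2) + c*(-10) + 3) + (1 + c^2*(-9) + c - 3*c^3)
= -c^3+4+c*(-9)+c^2*(-11)
C) -c^3+4+c*(-9)+c^2*(-11)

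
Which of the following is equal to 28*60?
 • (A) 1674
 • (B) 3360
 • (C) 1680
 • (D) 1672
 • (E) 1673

28 * 60 = 1680
C) 1680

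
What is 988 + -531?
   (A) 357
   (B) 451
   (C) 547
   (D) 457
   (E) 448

988 + -531 = 457
D) 457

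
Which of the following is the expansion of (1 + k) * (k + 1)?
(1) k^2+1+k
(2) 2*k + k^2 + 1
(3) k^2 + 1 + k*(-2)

Expanding (1 + k) * (k + 1):
= 2*k + k^2 + 1
2) 2*k + k^2 + 1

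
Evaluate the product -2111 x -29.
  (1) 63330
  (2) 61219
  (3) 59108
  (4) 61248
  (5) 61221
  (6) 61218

-2111 * -29 = 61219
2) 61219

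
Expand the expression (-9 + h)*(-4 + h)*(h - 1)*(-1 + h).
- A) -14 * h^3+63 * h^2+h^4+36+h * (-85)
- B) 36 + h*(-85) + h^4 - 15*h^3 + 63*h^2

Expanding (-9 + h)*(-4 + h)*(h - 1)*(-1 + h):
= 36 + h*(-85) + h^4 - 15*h^3 + 63*h^2
B) 36 + h*(-85) + h^4 - 15*h^3 + 63*h^2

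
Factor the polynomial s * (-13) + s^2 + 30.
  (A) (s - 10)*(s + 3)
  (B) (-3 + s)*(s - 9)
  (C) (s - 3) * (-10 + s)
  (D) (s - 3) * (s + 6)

We need to factor s * (-13) + s^2 + 30.
The factored form is (s - 3) * (-10 + s).
C) (s - 3) * (-10 + s)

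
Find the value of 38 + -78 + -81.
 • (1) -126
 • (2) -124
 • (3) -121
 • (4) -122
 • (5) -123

First: 38 + -78 = -40
Then: -40 + -81 = -121
3) -121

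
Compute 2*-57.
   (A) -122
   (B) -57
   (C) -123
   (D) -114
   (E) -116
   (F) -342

2 * -57 = -114
D) -114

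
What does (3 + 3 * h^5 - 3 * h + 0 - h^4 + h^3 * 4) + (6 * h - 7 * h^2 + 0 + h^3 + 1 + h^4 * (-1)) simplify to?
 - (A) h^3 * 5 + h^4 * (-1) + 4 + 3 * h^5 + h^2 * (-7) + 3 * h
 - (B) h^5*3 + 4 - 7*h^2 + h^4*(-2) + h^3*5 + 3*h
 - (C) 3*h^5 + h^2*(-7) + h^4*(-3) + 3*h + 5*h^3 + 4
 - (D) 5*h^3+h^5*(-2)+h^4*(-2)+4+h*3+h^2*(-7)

Adding the polynomials and combining like terms:
(3 + 3*h^5 - 3*h + 0 - h^4 + h^3*4) + (6*h - 7*h^2 + 0 + h^3 + 1 + h^4*(-1))
= h^5*3 + 4 - 7*h^2 + h^4*(-2) + h^3*5 + 3*h
B) h^5*3 + 4 - 7*h^2 + h^4*(-2) + h^3*5 + 3*h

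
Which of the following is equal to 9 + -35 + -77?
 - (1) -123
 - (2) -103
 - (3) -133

First: 9 + -35 = -26
Then: -26 + -77 = -103
2) -103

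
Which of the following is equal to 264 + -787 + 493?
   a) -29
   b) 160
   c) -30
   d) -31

First: 264 + -787 = -523
Then: -523 + 493 = -30
c) -30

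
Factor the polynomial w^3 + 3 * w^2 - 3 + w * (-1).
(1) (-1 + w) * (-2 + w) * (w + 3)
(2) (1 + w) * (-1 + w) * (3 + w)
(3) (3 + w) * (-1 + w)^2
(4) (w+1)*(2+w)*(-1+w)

We need to factor w^3 + 3 * w^2 - 3 + w * (-1).
The factored form is (1 + w) * (-1 + w) * (3 + w).
2) (1 + w) * (-1 + w) * (3 + w)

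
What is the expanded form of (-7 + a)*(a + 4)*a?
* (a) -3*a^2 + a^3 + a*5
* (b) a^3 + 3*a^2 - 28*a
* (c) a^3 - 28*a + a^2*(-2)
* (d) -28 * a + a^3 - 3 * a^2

Expanding (-7 + a)*(a + 4)*a:
= -28 * a + a^3 - 3 * a^2
d) -28 * a + a^3 - 3 * a^2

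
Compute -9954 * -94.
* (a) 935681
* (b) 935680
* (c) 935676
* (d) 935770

-9954 * -94 = 935676
c) 935676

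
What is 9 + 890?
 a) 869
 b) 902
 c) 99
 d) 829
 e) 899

9 + 890 = 899
e) 899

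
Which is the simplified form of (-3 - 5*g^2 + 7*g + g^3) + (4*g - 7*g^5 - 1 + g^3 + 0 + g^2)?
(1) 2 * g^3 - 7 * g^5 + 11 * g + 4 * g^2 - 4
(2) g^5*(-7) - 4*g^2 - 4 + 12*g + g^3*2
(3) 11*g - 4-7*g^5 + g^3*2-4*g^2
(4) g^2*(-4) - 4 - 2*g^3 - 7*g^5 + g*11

Adding the polynomials and combining like terms:
(-3 - 5*g^2 + 7*g + g^3) + (4*g - 7*g^5 - 1 + g^3 + 0 + g^2)
= 11*g - 4-7*g^5 + g^3*2-4*g^2
3) 11*g - 4-7*g^5 + g^3*2-4*g^2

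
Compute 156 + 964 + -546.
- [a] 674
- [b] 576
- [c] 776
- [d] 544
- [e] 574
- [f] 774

First: 156 + 964 = 1120
Then: 1120 + -546 = 574
e) 574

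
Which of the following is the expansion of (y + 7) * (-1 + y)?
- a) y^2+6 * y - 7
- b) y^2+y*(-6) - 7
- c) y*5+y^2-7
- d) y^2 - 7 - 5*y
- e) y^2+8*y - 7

Expanding (y + 7) * (-1 + y):
= y^2+6 * y - 7
a) y^2+6 * y - 7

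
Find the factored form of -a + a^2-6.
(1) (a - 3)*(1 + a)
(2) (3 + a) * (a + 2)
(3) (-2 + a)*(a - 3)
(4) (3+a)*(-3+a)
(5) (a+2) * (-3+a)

We need to factor -a + a^2-6.
The factored form is (a+2) * (-3+a).
5) (a+2) * (-3+a)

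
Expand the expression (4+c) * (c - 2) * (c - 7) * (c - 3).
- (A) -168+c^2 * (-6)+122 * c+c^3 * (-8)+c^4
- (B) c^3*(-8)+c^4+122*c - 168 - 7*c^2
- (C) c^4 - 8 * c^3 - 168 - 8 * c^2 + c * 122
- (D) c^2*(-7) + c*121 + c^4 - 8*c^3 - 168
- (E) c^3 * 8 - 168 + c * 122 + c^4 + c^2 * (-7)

Expanding (4+c) * (c - 2) * (c - 7) * (c - 3):
= c^3*(-8)+c^4+122*c - 168 - 7*c^2
B) c^3*(-8)+c^4+122*c - 168 - 7*c^2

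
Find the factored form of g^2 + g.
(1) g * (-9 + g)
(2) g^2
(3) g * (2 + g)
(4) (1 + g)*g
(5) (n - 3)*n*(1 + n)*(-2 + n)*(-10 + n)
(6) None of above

We need to factor g^2 + g.
The factored form is (1 + g)*g.
4) (1 + g)*g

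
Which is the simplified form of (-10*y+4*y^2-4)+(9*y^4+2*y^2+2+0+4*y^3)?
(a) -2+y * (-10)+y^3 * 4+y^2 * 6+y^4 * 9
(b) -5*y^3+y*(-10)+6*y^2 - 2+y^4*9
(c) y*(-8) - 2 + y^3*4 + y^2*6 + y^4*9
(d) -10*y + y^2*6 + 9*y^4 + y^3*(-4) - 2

Adding the polynomials and combining like terms:
(-10*y + 4*y^2 - 4) + (9*y^4 + 2*y^2 + 2 + 0 + 4*y^3)
= -2+y * (-10)+y^3 * 4+y^2 * 6+y^4 * 9
a) -2+y * (-10)+y^3 * 4+y^2 * 6+y^4 * 9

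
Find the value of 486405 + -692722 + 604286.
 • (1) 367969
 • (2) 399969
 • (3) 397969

First: 486405 + -692722 = -206317
Then: -206317 + 604286 = 397969
3) 397969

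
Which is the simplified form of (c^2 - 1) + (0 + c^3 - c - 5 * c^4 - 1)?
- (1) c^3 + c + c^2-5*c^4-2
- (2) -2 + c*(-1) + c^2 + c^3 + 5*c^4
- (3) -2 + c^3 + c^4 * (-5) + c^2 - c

Adding the polynomials and combining like terms:
(c^2 - 1) + (0 + c^3 - c - 5*c^4 - 1)
= -2 + c^3 + c^4 * (-5) + c^2 - c
3) -2 + c^3 + c^4 * (-5) + c^2 - c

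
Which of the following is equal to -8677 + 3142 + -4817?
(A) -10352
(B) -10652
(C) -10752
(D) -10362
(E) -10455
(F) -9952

First: -8677 + 3142 = -5535
Then: -5535 + -4817 = -10352
A) -10352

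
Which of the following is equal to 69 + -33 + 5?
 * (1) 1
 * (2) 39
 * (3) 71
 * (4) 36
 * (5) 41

First: 69 + -33 = 36
Then: 36 + 5 = 41
5) 41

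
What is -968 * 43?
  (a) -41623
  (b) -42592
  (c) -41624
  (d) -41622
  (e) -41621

-968 * 43 = -41624
c) -41624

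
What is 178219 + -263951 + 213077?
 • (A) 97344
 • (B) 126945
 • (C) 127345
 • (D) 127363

First: 178219 + -263951 = -85732
Then: -85732 + 213077 = 127345
C) 127345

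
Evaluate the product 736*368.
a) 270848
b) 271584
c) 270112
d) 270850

736 * 368 = 270848
a) 270848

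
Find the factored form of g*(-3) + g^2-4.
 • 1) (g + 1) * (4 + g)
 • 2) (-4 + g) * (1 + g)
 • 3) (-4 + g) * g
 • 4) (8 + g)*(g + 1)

We need to factor g*(-3) + g^2-4.
The factored form is (-4 + g) * (1 + g).
2) (-4 + g) * (1 + g)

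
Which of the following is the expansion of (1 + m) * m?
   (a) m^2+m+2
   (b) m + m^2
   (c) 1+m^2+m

Expanding (1 + m) * m:
= m + m^2
b) m + m^2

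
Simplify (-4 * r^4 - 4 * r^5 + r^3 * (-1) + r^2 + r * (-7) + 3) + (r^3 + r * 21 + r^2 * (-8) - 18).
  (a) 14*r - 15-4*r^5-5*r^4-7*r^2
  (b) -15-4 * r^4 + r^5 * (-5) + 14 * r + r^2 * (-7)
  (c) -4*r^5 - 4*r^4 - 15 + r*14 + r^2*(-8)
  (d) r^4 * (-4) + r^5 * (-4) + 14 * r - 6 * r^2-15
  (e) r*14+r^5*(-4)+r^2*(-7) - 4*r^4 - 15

Adding the polynomials and combining like terms:
(-4*r^4 - 4*r^5 + r^3*(-1) + r^2 + r*(-7) + 3) + (r^3 + r*21 + r^2*(-8) - 18)
= r*14+r^5*(-4)+r^2*(-7) - 4*r^4 - 15
e) r*14+r^5*(-4)+r^2*(-7) - 4*r^4 - 15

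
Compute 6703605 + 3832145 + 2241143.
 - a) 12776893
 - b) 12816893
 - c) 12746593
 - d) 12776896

First: 6703605 + 3832145 = 10535750
Then: 10535750 + 2241143 = 12776893
a) 12776893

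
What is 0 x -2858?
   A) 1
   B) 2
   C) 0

0 * -2858 = 0
C) 0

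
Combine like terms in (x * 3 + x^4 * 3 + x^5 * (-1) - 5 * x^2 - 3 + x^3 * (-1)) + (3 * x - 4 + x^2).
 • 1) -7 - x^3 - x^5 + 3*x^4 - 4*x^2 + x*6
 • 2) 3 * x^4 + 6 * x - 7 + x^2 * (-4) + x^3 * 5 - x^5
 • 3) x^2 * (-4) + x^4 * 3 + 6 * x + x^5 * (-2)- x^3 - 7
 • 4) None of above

Adding the polynomials and combining like terms:
(x*3 + x^4*3 + x^5*(-1) - 5*x^2 - 3 + x^3*(-1)) + (3*x - 4 + x^2)
= -7 - x^3 - x^5 + 3*x^4 - 4*x^2 + x*6
1) -7 - x^3 - x^5 + 3*x^4 - 4*x^2 + x*6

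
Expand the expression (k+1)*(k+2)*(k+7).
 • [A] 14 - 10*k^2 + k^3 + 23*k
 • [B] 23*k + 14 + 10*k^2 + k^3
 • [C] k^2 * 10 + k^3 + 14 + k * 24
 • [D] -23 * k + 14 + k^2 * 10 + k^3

Expanding (k+1)*(k+2)*(k+7):
= 23*k + 14 + 10*k^2 + k^3
B) 23*k + 14 + 10*k^2 + k^3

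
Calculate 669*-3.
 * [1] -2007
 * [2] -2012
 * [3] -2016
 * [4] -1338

669 * -3 = -2007
1) -2007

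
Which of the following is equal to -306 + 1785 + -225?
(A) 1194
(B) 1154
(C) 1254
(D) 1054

First: -306 + 1785 = 1479
Then: 1479 + -225 = 1254
C) 1254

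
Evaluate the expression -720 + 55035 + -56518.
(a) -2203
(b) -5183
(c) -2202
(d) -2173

First: -720 + 55035 = 54315
Then: 54315 + -56518 = -2203
a) -2203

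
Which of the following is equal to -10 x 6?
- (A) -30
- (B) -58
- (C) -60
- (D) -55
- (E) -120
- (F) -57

-10 * 6 = -60
C) -60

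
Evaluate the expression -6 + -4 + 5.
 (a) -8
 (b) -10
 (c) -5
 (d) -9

First: -6 + -4 = -10
Then: -10 + 5 = -5
c) -5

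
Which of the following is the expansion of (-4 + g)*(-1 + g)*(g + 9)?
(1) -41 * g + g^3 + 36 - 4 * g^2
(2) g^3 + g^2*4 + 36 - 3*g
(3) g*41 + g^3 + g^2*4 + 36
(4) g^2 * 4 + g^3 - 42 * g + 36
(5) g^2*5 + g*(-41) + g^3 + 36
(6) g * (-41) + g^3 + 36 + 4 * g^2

Expanding (-4 + g)*(-1 + g)*(g + 9):
= g * (-41) + g^3 + 36 + 4 * g^2
6) g * (-41) + g^3 + 36 + 4 * g^2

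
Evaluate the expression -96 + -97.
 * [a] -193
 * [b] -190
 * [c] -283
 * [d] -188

-96 + -97 = -193
a) -193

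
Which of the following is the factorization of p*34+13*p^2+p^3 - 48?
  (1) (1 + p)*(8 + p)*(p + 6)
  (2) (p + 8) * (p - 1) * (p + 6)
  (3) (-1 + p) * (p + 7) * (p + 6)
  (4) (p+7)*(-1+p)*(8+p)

We need to factor p*34+13*p^2+p^3 - 48.
The factored form is (p + 8) * (p - 1) * (p + 6).
2) (p + 8) * (p - 1) * (p + 6)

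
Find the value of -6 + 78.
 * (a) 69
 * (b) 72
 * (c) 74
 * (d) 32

-6 + 78 = 72
b) 72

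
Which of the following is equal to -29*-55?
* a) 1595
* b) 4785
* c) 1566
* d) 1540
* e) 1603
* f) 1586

-29 * -55 = 1595
a) 1595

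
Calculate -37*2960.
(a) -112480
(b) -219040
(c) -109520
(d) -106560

-37 * 2960 = -109520
c) -109520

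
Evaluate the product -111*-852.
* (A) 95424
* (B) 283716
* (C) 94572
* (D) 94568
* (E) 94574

-111 * -852 = 94572
C) 94572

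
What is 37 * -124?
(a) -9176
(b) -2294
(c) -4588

37 * -124 = -4588
c) -4588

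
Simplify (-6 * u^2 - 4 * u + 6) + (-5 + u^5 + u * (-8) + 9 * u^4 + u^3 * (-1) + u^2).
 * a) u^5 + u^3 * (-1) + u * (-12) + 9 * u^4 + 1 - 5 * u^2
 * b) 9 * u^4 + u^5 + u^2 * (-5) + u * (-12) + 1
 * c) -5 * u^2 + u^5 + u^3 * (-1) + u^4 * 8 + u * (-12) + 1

Adding the polynomials and combining like terms:
(-6*u^2 - 4*u + 6) + (-5 + u^5 + u*(-8) + 9*u^4 + u^3*(-1) + u^2)
= u^5 + u^3 * (-1) + u * (-12) + 9 * u^4 + 1 - 5 * u^2
a) u^5 + u^3 * (-1) + u * (-12) + 9 * u^4 + 1 - 5 * u^2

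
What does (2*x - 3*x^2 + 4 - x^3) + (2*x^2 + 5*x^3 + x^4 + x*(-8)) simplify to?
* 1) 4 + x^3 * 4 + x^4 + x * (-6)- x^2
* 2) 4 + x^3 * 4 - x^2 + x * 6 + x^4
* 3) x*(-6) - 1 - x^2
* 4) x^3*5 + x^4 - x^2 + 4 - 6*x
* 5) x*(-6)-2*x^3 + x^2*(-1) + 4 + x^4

Adding the polynomials and combining like terms:
(2*x - 3*x^2 + 4 - x^3) + (2*x^2 + 5*x^3 + x^4 + x*(-8))
= 4 + x^3 * 4 + x^4 + x * (-6)- x^2
1) 4 + x^3 * 4 + x^4 + x * (-6)- x^2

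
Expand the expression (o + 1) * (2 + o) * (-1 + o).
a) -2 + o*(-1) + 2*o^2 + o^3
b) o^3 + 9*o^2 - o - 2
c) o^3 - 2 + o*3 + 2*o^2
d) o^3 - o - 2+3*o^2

Expanding (o + 1) * (2 + o) * (-1 + o):
= -2 + o*(-1) + 2*o^2 + o^3
a) -2 + o*(-1) + 2*o^2 + o^3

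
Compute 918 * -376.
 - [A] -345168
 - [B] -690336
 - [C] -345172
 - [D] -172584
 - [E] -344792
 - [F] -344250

918 * -376 = -345168
A) -345168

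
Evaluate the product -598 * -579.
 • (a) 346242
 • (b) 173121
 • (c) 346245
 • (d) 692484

-598 * -579 = 346242
a) 346242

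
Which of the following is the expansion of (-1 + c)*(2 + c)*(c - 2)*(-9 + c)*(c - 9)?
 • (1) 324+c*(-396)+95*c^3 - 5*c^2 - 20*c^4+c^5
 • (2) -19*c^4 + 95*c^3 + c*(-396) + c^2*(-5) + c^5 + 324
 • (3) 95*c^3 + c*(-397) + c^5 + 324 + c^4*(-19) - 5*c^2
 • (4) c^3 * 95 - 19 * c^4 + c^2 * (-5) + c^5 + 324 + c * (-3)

Expanding (-1 + c)*(2 + c)*(c - 2)*(-9 + c)*(c - 9):
= -19*c^4 + 95*c^3 + c*(-396) + c^2*(-5) + c^5 + 324
2) -19*c^4 + 95*c^3 + c*(-396) + c^2*(-5) + c^5 + 324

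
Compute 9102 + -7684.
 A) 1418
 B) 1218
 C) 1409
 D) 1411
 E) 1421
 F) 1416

9102 + -7684 = 1418
A) 1418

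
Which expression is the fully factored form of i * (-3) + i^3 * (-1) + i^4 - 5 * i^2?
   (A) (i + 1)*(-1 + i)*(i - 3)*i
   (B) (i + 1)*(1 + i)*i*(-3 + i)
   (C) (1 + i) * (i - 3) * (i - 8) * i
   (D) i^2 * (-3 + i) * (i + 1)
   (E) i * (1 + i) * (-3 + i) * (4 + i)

We need to factor i * (-3) + i^3 * (-1) + i^4 - 5 * i^2.
The factored form is (i + 1)*(1 + i)*i*(-3 + i).
B) (i + 1)*(1 + i)*i*(-3 + i)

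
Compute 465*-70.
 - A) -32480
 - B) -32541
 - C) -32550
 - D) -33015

465 * -70 = -32550
C) -32550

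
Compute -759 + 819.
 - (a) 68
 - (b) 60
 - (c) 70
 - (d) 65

-759 + 819 = 60
b) 60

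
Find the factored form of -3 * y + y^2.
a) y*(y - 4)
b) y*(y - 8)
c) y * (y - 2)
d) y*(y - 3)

We need to factor -3 * y + y^2.
The factored form is y*(y - 3).
d) y*(y - 3)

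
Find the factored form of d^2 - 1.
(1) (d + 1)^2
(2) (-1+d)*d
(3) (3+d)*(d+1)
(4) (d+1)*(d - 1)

We need to factor d^2 - 1.
The factored form is (d+1)*(d - 1).
4) (d+1)*(d - 1)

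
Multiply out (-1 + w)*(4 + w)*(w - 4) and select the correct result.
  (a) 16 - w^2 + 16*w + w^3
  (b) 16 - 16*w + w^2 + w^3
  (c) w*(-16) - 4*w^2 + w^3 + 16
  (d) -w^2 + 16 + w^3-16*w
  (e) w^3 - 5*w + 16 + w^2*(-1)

Expanding (-1 + w)*(4 + w)*(w - 4):
= -w^2 + 16 + w^3-16*w
d) -w^2 + 16 + w^3-16*w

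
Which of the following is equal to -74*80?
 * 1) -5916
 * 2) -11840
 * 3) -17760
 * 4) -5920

-74 * 80 = -5920
4) -5920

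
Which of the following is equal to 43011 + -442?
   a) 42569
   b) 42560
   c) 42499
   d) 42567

43011 + -442 = 42569
a) 42569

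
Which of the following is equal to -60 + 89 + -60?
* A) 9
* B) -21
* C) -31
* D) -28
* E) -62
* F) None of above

First: -60 + 89 = 29
Then: 29 + -60 = -31
C) -31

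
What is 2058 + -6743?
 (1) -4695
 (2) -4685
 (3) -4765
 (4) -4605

2058 + -6743 = -4685
2) -4685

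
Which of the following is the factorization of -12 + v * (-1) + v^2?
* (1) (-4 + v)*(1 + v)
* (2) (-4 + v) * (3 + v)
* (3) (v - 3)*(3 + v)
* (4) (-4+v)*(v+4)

We need to factor -12 + v * (-1) + v^2.
The factored form is (-4 + v) * (3 + v).
2) (-4 + v) * (3 + v)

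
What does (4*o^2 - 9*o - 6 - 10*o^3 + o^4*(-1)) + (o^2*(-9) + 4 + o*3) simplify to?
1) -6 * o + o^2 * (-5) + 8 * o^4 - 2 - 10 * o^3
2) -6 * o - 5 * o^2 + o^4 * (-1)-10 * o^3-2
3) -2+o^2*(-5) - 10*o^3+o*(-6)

Adding the polynomials and combining like terms:
(4*o^2 - 9*o - 6 - 10*o^3 + o^4*(-1)) + (o^2*(-9) + 4 + o*3)
= -6 * o - 5 * o^2 + o^4 * (-1)-10 * o^3-2
2) -6 * o - 5 * o^2 + o^4 * (-1)-10 * o^3-2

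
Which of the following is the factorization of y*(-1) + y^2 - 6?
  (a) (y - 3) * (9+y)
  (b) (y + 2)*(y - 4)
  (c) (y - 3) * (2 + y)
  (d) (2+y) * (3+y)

We need to factor y*(-1) + y^2 - 6.
The factored form is (y - 3) * (2 + y).
c) (y - 3) * (2 + y)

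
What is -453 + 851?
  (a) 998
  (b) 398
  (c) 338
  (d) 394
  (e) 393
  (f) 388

-453 + 851 = 398
b) 398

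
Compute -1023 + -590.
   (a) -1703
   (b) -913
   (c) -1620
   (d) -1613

-1023 + -590 = -1613
d) -1613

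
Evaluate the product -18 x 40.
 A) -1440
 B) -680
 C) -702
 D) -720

-18 * 40 = -720
D) -720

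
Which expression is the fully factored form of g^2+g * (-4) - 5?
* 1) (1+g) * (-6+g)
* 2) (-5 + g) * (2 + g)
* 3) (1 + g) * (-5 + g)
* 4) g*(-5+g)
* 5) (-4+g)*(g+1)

We need to factor g^2+g * (-4) - 5.
The factored form is (1 + g) * (-5 + g).
3) (1 + g) * (-5 + g)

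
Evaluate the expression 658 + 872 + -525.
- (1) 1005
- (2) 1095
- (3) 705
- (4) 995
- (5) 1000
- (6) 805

First: 658 + 872 = 1530
Then: 1530 + -525 = 1005
1) 1005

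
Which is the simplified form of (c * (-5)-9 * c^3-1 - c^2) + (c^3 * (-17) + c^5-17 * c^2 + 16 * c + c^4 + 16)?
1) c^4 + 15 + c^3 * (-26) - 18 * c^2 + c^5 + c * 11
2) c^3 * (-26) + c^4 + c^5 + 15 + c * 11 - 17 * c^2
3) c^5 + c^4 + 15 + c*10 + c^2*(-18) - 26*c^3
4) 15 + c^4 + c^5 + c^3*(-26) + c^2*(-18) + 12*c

Adding the polynomials and combining like terms:
(c*(-5) - 9*c^3 - 1 - c^2) + (c^3*(-17) + c^5 - 17*c^2 + 16*c + c^4 + 16)
= c^4 + 15 + c^3 * (-26) - 18 * c^2 + c^5 + c * 11
1) c^4 + 15 + c^3 * (-26) - 18 * c^2 + c^5 + c * 11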